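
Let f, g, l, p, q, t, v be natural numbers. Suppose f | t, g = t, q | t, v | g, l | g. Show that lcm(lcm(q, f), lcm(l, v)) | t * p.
q | t and f | t, hence lcm(q, f) | t. l | g and v | g, thus lcm(l, v) | g. Since g = t, lcm(l, v) | t. From lcm(q, f) | t, lcm(lcm(q, f), lcm(l, v)) | t. Then lcm(lcm(q, f), lcm(l, v)) | t * p.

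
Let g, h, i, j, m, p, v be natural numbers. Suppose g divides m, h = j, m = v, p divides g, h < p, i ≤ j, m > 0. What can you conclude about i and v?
i < v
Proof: Because h = j and h < p, j < p. Because i ≤ j, i < p. p divides g and g divides m, therefore p divides m. m > 0, so p ≤ m. Since i < p, i < m. Because m = v, i < v.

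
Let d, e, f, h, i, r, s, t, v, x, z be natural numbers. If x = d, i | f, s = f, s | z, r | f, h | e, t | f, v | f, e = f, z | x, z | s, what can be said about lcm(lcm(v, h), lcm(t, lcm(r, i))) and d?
lcm(lcm(v, h), lcm(t, lcm(r, i))) | d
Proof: e = f and h | e, therefore h | f. v | f, so lcm(v, h) | f. Since r | f and i | f, lcm(r, i) | f. t | f, so lcm(t, lcm(r, i)) | f. Since lcm(v, h) | f, lcm(lcm(v, h), lcm(t, lcm(r, i))) | f. z | s and s | z, thus z = s. Since s = f, z = f. x = d and z | x, thus z | d. z = f, so f | d. Since lcm(lcm(v, h), lcm(t, lcm(r, i))) | f, lcm(lcm(v, h), lcm(t, lcm(r, i))) | d.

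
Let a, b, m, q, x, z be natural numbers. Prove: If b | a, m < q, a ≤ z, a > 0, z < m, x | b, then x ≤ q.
x | b and b | a, so x | a. Since a > 0, x ≤ a. Since a ≤ z, x ≤ z. z < m and m < q, therefore z < q. Since x ≤ z, x < q. Then x ≤ q.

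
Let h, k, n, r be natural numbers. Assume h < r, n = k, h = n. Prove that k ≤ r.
From h = n and h < r, n < r. n = k, so k < r. Then k ≤ r.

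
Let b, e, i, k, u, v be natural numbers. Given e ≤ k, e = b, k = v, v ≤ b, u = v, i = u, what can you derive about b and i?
b = i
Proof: From i = u and u = v, i = v. From k = v and e ≤ k, e ≤ v. e = b, so b ≤ v. From v ≤ b, v = b. i = v, so i = b. Then b = i.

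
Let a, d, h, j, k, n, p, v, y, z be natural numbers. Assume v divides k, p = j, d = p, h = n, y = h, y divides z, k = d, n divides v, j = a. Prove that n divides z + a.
y = h and y divides z, so h divides z. h = n, so n divides z. d = p and p = j, therefore d = j. k = d and v divides k, hence v divides d. From d = j, v divides j. n divides v, so n divides j. j = a, so n divides a. Since n divides z, n divides z + a.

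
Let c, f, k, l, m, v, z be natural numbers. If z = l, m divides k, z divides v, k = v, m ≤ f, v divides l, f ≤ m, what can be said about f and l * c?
f divides l * c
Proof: z = l and z divides v, therefore l divides v. Since v divides l, v = l. Since k = v, k = l. m ≤ f and f ≤ m, so m = f. m divides k, so f divides k. Since k = l, f divides l. Then f divides l * c.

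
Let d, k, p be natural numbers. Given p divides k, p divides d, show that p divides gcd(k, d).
From p divides k and p divides d, because common divisors divide the gcd, p divides gcd(k, d).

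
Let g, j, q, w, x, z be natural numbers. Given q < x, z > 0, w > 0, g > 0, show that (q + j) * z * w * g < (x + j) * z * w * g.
q < x, thus q + j < x + j. z > 0, so (q + j) * z < (x + j) * z. w > 0, so (q + j) * z * w < (x + j) * z * w. Since g > 0, (q + j) * z * w * g < (x + j) * z * w * g.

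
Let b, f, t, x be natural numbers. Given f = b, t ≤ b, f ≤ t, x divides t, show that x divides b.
f = b and f ≤ t, so b ≤ t. From t ≤ b, t = b. Since x divides t, x divides b.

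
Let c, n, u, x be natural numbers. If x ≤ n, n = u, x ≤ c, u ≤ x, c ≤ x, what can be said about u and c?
u = c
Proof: n = u and x ≤ n, thus x ≤ u. Since u ≤ x, u = x. Because x ≤ c and c ≤ x, x = c. From u = x, u = c.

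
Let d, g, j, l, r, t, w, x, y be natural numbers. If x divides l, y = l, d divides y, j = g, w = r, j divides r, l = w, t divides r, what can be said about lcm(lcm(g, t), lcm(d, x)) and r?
lcm(lcm(g, t), lcm(d, x)) divides r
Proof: Because j = g and j divides r, g divides r. t divides r, so lcm(g, t) divides r. Since l = w and w = r, l = r. Since y = l and d divides y, d divides l. Since x divides l, lcm(d, x) divides l. l = r, so lcm(d, x) divides r. lcm(g, t) divides r, so lcm(lcm(g, t), lcm(d, x)) divides r.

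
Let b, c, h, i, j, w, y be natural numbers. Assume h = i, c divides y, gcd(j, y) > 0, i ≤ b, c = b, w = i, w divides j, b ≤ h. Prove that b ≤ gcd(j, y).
From h = i and b ≤ h, b ≤ i. i ≤ b, so i = b. Since w = i, w = b. w divides j, so b divides j. c = b and c divides y, thus b divides y. Since b divides j, b divides gcd(j, y). gcd(j, y) > 0, so b ≤ gcd(j, y).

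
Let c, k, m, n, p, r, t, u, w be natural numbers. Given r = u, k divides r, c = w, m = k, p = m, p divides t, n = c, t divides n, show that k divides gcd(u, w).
Since r = u and k divides r, k divides u. From p = m and p divides t, m divides t. Because n = c and t divides n, t divides c. m divides t, so m divides c. From m = k, k divides c. c = w, so k divides w. Since k divides u, k divides gcd(u, w).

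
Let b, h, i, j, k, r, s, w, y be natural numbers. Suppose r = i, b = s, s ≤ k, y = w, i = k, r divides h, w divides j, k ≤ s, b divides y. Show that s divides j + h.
Because y = w and b divides y, b divides w. b = s, so s divides w. Because w divides j, s divides j. k ≤ s and s ≤ k, hence k = s. r = i and i = k, therefore r = k. r divides h, so k divides h. Since k = s, s divides h. s divides j, so s divides j + h.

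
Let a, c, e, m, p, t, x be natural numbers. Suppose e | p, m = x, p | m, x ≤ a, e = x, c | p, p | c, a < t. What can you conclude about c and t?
c < t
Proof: e = x and e | p, hence x | p. Because m = x and p | m, p | x. x | p, so x = p. p | c and c | p, hence p = c. Since x = p, x = c. From x ≤ a and a < t, x < t. Because x = c, c < t.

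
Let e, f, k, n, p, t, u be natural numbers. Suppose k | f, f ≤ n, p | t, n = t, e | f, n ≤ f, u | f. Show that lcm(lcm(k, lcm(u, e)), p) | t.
f ≤ n and n ≤ f, therefore f = n. n = t, so f = t. u | f and e | f, therefore lcm(u, e) | f. Since k | f, lcm(k, lcm(u, e)) | f. From f = t, lcm(k, lcm(u, e)) | t. Since p | t, lcm(lcm(k, lcm(u, e)), p) | t.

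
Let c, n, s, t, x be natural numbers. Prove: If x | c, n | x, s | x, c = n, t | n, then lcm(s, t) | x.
Since c = n and x | c, x | n. n | x, so n = x. Since t | n, t | x. Since s | x, lcm(s, t) | x.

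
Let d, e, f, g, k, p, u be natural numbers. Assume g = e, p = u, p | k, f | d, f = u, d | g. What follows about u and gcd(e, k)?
u | gcd(e, k)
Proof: Since f | d and d | g, f | g. From f = u, u | g. Since g = e, u | e. From p = u and p | k, u | k. u | e, so u | gcd(e, k).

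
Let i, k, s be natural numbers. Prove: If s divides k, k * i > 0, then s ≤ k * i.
Since s divides k, s divides k * i. Since k * i > 0, s ≤ k * i.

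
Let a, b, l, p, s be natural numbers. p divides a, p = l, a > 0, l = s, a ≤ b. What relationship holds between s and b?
s ≤ b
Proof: Since p = l and p divides a, l divides a. Because a > 0, l ≤ a. l = s, so s ≤ a. Since a ≤ b, s ≤ b.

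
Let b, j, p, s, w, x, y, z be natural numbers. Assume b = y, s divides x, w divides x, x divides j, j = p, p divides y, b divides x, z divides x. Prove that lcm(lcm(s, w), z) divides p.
j = p and x divides j, so x divides p. b = y and b divides x, hence y divides x. Since p divides y, p divides x. Because x divides p, x = p. From s divides x and w divides x, lcm(s, w) divides x. z divides x, so lcm(lcm(s, w), z) divides x. x = p, so lcm(lcm(s, w), z) divides p.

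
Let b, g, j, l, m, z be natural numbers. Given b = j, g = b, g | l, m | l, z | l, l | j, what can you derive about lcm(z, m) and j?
lcm(z, m) | j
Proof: g = b and b = j, hence g = j. g | l, so j | l. From l | j, l = j. z | l and m | l, hence lcm(z, m) | l. Because l = j, lcm(z, m) | j.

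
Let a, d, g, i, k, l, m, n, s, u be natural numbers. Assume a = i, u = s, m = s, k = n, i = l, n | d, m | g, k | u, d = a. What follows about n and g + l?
n | g + l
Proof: k = n and k | u, therefore n | u. u = s, so n | s. m = s and m | g, therefore s | g. Since n | s, n | g. From d = a and a = i, d = i. Since i = l, d = l. Since n | d, n | l. Since n | g, n | g + l.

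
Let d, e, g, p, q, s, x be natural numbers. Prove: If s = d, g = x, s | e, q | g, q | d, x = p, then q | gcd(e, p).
s = d and s | e, therefore d | e. Because q | d, q | e. Since g = x and q | g, q | x. x = p, so q | p. Since q | e, q | gcd(e, p).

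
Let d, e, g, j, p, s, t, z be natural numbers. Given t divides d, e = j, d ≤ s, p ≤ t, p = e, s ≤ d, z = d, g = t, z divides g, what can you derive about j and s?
j ≤ s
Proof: p = e and e = j, so p = j. g = t and z divides g, so z divides t. Since z = d, d divides t. Since t divides d, t = d. Because d ≤ s and s ≤ d, d = s. Since t = d, t = s. Since p ≤ t, p ≤ s. p = j, so j ≤ s.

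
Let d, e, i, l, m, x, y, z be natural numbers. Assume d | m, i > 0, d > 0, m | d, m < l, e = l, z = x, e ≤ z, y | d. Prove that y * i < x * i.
Since d | m and m | d, d = m. y | d and d > 0, so y ≤ d. Since d = m, y ≤ m. z = x and e ≤ z, so e ≤ x. Since e = l, l ≤ x. From m < l, m < x. Since y ≤ m, y < x. Since i > 0, y * i < x * i.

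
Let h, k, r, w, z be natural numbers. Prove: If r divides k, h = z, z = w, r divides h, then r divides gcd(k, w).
h = z and z = w, so h = w. Since r divides h, r divides w. r divides k, so r divides gcd(k, w).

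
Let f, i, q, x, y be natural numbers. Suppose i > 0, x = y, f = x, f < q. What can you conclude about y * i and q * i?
y * i < q * i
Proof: f = x and x = y, therefore f = y. Because f < q, y < q. i > 0, so y * i < q * i.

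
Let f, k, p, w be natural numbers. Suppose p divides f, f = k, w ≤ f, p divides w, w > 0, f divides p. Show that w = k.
p divides f and f divides p, so p = f. Since p divides w and w > 0, p ≤ w. p = f, so f ≤ w. Since w ≤ f, w = f. Because f = k, w = k.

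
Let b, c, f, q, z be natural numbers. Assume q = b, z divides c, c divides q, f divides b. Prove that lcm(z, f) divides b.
z divides c and c divides q, thus z divides q. Since q = b, z divides b. f divides b, so lcm(z, f) divides b.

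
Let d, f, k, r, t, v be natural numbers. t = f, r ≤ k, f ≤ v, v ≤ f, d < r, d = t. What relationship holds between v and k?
v < k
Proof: d = t and t = f, thus d = f. Since f ≤ v and v ≤ f, f = v. Since d = f, d = v. d < r and r ≤ k, hence d < k. Since d = v, v < k.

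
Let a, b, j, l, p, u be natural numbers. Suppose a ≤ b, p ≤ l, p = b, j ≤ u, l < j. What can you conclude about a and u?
a < u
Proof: p ≤ l and l < j, thus p < j. p = b, so b < j. j ≤ u, so b < u. Since a ≤ b, a < u.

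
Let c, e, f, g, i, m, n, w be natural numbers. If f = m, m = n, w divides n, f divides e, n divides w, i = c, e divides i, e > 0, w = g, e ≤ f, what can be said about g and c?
g divides c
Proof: n divides w and w divides n, therefore n = w. From m = n, m = w. Because w = g, m = g. f divides e and e > 0, so f ≤ e. Since e ≤ f, e = f. Since f = m, e = m. i = c and e divides i, hence e divides c. Since e = m, m divides c. Because m = g, g divides c.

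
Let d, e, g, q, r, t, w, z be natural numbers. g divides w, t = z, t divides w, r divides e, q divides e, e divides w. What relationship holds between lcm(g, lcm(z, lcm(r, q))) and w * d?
lcm(g, lcm(z, lcm(r, q))) divides w * d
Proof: t = z and t divides w, thus z divides w. r divides e and q divides e, therefore lcm(r, q) divides e. Because e divides w, lcm(r, q) divides w. From z divides w, lcm(z, lcm(r, q)) divides w. g divides w, so lcm(g, lcm(z, lcm(r, q))) divides w. Then lcm(g, lcm(z, lcm(r, q))) divides w * d.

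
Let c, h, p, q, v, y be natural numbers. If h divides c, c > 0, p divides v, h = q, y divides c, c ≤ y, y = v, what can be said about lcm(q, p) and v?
lcm(q, p) divides v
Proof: y divides c and c > 0, thus y ≤ c. Since c ≤ y, c = y. Since h divides c, h divides y. y = v, so h divides v. Since h = q, q divides v. Since p divides v, lcm(q, p) divides v.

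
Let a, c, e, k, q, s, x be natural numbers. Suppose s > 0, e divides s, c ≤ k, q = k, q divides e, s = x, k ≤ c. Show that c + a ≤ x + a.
k ≤ c and c ≤ k, therefore k = c. Since q = k, q = c. q divides e and e divides s, thus q divides s. s > 0, so q ≤ s. s = x, so q ≤ x. Since q = c, c ≤ x. Then c + a ≤ x + a.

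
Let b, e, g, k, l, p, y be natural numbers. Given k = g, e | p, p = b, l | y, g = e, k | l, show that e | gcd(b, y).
p = b and e | p, hence e | b. Because k = g and g = e, k = e. Because k | l and l | y, k | y. k = e, so e | y. Since e | b, e | gcd(b, y).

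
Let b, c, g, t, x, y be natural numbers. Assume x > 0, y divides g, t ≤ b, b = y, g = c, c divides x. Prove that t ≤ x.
b = y and t ≤ b, so t ≤ y. g = c and y divides g, so y divides c. Since c divides x, y divides x. x > 0, so y ≤ x. Since t ≤ y, t ≤ x.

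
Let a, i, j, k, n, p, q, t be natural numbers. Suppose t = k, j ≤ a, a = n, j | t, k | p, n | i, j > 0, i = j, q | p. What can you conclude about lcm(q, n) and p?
lcm(q, n) | p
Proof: From a = n and j ≤ a, j ≤ n. Because i = j and n | i, n | j. Because j > 0, n ≤ j. From j ≤ n, j = n. t = k and j | t, therefore j | k. Since j = n, n | k. k | p, so n | p. q | p, so lcm(q, n) | p.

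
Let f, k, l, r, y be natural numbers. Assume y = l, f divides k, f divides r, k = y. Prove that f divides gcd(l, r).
k = y and y = l, therefore k = l. f divides k, so f divides l. f divides r, so f divides gcd(l, r).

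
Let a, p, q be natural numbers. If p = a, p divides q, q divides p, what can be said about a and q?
a = q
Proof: q divides p and p divides q, therefore q = p. Since p = a, q = a. Then a = q.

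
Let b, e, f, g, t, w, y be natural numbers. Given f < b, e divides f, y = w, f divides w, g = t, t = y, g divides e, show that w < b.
g = t and t = y, therefore g = y. From y = w, g = w. Since g divides e, w divides e. Since e divides f, w divides f. Because f divides w, f = w. f < b, so w < b.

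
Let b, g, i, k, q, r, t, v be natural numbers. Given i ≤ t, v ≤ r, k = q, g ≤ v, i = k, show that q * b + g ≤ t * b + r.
i = k and i ≤ t, therefore k ≤ t. Since k = q, q ≤ t. Then q * b ≤ t * b. g ≤ v and v ≤ r, so g ≤ r. Since q * b ≤ t * b, q * b + g ≤ t * b + r.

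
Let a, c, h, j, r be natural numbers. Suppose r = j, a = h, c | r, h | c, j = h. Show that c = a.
Since r = j and j = h, r = h. Since c | r, c | h. Since h | c, h = c. From a = h, a = c. Then c = a.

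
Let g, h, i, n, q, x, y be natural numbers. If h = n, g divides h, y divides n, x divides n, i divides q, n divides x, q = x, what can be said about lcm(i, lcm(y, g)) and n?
lcm(i, lcm(y, g)) divides n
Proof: x divides n and n divides x, hence x = n. q = x, so q = n. Because i divides q, i divides n. Since h = n and g divides h, g divides n. y divides n, so lcm(y, g) divides n. Since i divides n, lcm(i, lcm(y, g)) divides n.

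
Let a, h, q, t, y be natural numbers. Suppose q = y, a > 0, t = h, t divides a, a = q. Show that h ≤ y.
Since a = q and q = y, a = y. Since t = h and t divides a, h divides a. From a > 0, h ≤ a. Since a = y, h ≤ y.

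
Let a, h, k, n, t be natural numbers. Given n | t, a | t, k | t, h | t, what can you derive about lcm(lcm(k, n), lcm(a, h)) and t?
lcm(lcm(k, n), lcm(a, h)) | t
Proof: k | t and n | t, hence lcm(k, n) | t. From a | t and h | t, lcm(a, h) | t. lcm(k, n) | t, so lcm(lcm(k, n), lcm(a, h)) | t.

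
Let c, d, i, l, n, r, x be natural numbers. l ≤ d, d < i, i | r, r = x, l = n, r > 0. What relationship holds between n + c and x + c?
n + c < x + c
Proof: l ≤ d and d < i, therefore l < i. Since l = n, n < i. i | r and r > 0, hence i ≤ r. Since n < i, n < r. Since r = x, n < x. Then n + c < x + c.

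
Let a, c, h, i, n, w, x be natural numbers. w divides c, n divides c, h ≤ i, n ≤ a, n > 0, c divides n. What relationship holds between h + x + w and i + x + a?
h + x + w ≤ i + x + a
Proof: Because h ≤ i, h + x ≤ i + x. c divides n and n divides c, so c = n. Since w divides c, w divides n. n > 0, so w ≤ n. n ≤ a, so w ≤ a. h + x ≤ i + x, so h + x + w ≤ i + x + a.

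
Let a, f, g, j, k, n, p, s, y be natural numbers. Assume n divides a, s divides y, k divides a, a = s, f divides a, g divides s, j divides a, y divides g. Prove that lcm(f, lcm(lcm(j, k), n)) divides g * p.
s divides y and y divides g, therefore s divides g. g divides s, so s = g. Because a = s, a = g. j divides a and k divides a, thus lcm(j, k) divides a. n divides a, so lcm(lcm(j, k), n) divides a. Since f divides a, lcm(f, lcm(lcm(j, k), n)) divides a. Because a = g, lcm(f, lcm(lcm(j, k), n)) divides g. Then lcm(f, lcm(lcm(j, k), n)) divides g * p.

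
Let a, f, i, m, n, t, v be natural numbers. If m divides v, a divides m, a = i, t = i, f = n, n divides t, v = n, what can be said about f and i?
f = i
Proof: From t = i and n divides t, n divides i. Since a = i and a divides m, i divides m. v = n and m divides v, hence m divides n. i divides m, so i divides n. n divides i, so n = i. Because f = n, f = i.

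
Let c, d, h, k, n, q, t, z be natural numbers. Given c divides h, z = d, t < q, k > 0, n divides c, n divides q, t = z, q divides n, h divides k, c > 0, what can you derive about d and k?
d < k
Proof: t = z and z = d, therefore t = d. t < q, so d < q. Since n divides q and q divides n, n = q. From n divides c, q divides c. c > 0, so q ≤ c. Because d < q, d < c. c divides h and h divides k, thus c divides k. Since k > 0, c ≤ k. Since d < c, d < k.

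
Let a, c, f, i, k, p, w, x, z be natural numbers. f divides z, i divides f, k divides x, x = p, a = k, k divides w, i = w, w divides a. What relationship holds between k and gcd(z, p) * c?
k divides gcd(z, p) * c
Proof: Since a = k and w divides a, w divides k. Since k divides w, w = k. From i divides f and f divides z, i divides z. i = w, so w divides z. w = k, so k divides z. Because x = p and k divides x, k divides p. k divides z, so k divides gcd(z, p). Then k divides gcd(z, p) * c.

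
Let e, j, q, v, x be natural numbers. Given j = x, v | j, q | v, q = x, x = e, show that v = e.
j = x and v | j, therefore v | x. q = x and q | v, thus x | v. v | x, so v = x. x = e, so v = e.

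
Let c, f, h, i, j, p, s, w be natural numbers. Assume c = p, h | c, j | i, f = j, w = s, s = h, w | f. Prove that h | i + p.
Because f = j and w | f, w | j. w = s, so s | j. Since j | i, s | i. s = h, so h | i. From c = p and h | c, h | p. h | i, so h | i + p.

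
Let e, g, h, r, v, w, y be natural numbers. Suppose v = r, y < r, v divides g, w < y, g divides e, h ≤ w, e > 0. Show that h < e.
From w < y and y < r, w < r. h ≤ w, so h < r. v = r and v divides g, hence r divides g. g divides e, so r divides e. Since e > 0, r ≤ e. Since h < r, h < e.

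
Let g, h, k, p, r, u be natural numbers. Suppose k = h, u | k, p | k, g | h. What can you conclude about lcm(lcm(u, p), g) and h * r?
lcm(lcm(u, p), g) | h * r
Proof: Because u | k and p | k, lcm(u, p) | k. k = h, so lcm(u, p) | h. Since g | h, lcm(lcm(u, p), g) | h. Then lcm(lcm(u, p), g) | h * r.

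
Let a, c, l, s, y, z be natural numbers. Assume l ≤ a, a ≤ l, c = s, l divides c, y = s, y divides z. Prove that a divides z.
l ≤ a and a ≤ l, therefore l = a. Since c = s and l divides c, l divides s. l = a, so a divides s. Because y = s and y divides z, s divides z. a divides s, so a divides z.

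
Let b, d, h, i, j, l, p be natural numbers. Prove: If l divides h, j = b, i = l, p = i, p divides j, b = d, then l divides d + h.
j = b and b = d, therefore j = d. p = i and p divides j, so i divides j. Since i = l, l divides j. j = d, so l divides d. l divides h, so l divides d + h.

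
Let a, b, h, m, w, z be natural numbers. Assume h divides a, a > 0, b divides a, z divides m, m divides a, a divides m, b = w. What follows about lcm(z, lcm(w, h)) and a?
lcm(z, lcm(w, h)) ≤ a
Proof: From m divides a and a divides m, m = a. Since z divides m, z divides a. Because b = w and b divides a, w divides a. h divides a, so lcm(w, h) divides a. Since z divides a, lcm(z, lcm(w, h)) divides a. Since a > 0, lcm(z, lcm(w, h)) ≤ a.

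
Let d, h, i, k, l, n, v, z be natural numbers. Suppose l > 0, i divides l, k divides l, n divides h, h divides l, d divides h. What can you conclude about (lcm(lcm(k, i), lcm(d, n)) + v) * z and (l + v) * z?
(lcm(lcm(k, i), lcm(d, n)) + v) * z ≤ (l + v) * z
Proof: k divides l and i divides l, thus lcm(k, i) divides l. Because d divides h and n divides h, lcm(d, n) divides h. h divides l, so lcm(d, n) divides l. lcm(k, i) divides l, so lcm(lcm(k, i), lcm(d, n)) divides l. Since l > 0, lcm(lcm(k, i), lcm(d, n)) ≤ l. Then lcm(lcm(k, i), lcm(d, n)) + v ≤ l + v. By multiplying by a non-negative, (lcm(lcm(k, i), lcm(d, n)) + v) * z ≤ (l + v) * z.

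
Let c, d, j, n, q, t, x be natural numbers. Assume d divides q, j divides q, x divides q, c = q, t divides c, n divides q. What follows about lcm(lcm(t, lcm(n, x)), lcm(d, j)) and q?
lcm(lcm(t, lcm(n, x)), lcm(d, j)) divides q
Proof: c = q and t divides c, hence t divides q. Since n divides q and x divides q, lcm(n, x) divides q. Since t divides q, lcm(t, lcm(n, x)) divides q. Since d divides q and j divides q, lcm(d, j) divides q. Because lcm(t, lcm(n, x)) divides q, lcm(lcm(t, lcm(n, x)), lcm(d, j)) divides q.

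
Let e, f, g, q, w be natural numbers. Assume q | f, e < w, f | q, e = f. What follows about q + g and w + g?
q + g < w + g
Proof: Because f | q and q | f, f = q. From e = f, e = q. From e < w, q < w. Then q + g < w + g.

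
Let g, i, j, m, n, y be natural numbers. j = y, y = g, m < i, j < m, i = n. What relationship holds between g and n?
g < n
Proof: j = y and y = g, so j = g. i = n and m < i, so m < n. Because j < m, j < n. Since j = g, g < n.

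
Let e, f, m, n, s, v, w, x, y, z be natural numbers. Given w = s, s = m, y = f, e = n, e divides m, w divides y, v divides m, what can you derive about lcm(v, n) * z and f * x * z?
lcm(v, n) * z divides f * x * z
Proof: e = n and e divides m, hence n divides m. v divides m, so lcm(v, n) divides m. From w = s and s = m, w = m. Since y = f and w divides y, w divides f. Since w = m, m divides f. lcm(v, n) divides m, so lcm(v, n) divides f. Then lcm(v, n) divides f * x. Then lcm(v, n) * z divides f * x * z.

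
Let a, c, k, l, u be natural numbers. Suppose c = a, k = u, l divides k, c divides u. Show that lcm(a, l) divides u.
Since c = a and c divides u, a divides u. Since k = u and l divides k, l divides u. a divides u, so lcm(a, l) divides u.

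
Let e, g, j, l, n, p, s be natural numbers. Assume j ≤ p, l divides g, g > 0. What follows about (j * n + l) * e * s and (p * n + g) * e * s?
(j * n + l) * e * s ≤ (p * n + g) * e * s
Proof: Because j ≤ p, by multiplying by a non-negative, j * n ≤ p * n. Because l divides g and g > 0, l ≤ g. Because j * n ≤ p * n, j * n + l ≤ p * n + g. By multiplying by a non-negative, (j * n + l) * e ≤ (p * n + g) * e. By multiplying by a non-negative, (j * n + l) * e * s ≤ (p * n + g) * e * s.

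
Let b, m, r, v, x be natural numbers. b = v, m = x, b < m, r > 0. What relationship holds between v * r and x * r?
v * r < x * r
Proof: m = x and b < m, thus b < x. b = v, so v < x. From r > 0, v * r < x * r.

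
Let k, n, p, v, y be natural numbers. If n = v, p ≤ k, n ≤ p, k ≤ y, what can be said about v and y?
v ≤ y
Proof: From n = v and n ≤ p, v ≤ p. Since p ≤ k, v ≤ k. Since k ≤ y, v ≤ y.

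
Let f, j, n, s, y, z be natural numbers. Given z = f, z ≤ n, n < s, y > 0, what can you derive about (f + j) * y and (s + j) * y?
(f + j) * y < (s + j) * y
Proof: z ≤ n and n < s, so z < s. z = f, so f < s. Then f + j < s + j. Since y > 0, by multiplying by a positive, (f + j) * y < (s + j) * y.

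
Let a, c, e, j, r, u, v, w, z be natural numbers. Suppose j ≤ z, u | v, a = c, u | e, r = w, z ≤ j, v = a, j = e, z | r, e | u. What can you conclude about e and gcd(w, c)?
e | gcd(w, c)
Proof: z ≤ j and j ≤ z, thus z = j. j = e, so z = e. r = w and z | r, therefore z | w. z = e, so e | w. u | e and e | u, thus u = e. From v = a and u | v, u | a. Since u = e, e | a. Since a = c, e | c. e | w, so e | gcd(w, c).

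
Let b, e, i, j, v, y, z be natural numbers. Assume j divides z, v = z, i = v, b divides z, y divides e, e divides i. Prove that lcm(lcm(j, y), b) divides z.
i = v and v = z, thus i = z. Since e divides i, e divides z. y divides e, so y divides z. Since j divides z, lcm(j, y) divides z. b divides z, so lcm(lcm(j, y), b) divides z.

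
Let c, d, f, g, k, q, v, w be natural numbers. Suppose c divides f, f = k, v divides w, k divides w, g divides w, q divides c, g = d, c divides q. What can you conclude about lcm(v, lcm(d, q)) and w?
lcm(v, lcm(d, q)) divides w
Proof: g = d and g divides w, therefore d divides w. c divides q and q divides c, hence c = q. From f = k and c divides f, c divides k. c = q, so q divides k. From k divides w, q divides w. d divides w, so lcm(d, q) divides w. Since v divides w, lcm(v, lcm(d, q)) divides w.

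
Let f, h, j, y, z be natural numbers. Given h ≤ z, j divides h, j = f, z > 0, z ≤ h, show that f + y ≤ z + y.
Because h ≤ z and z ≤ h, h = z. j divides h, so j divides z. From z > 0, j ≤ z. From j = f, f ≤ z. Then f + y ≤ z + y.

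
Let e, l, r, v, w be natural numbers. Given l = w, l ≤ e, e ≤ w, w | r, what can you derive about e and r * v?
e | r * v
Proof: Since l = w and l ≤ e, w ≤ e. e ≤ w, so w = e. w | r, so e | r. Then e | r * v.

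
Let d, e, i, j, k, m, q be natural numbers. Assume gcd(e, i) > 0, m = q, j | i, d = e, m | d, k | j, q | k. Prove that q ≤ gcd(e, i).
Because m = q and m | d, q | d. From d = e, q | e. From k | j and j | i, k | i. Since q | k, q | i. Since q | e, q | gcd(e, i). gcd(e, i) > 0, so q ≤ gcd(e, i).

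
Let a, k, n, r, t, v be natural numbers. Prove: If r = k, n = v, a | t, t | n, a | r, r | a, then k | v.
a | r and r | a, thus a = r. Since r = k, a = k. Since a | t, k | t. n = v and t | n, therefore t | v. k | t, so k | v.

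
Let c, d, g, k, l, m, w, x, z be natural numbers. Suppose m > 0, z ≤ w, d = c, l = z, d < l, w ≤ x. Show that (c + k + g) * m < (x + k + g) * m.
l = z and d < l, hence d < z. Because z ≤ w and w ≤ x, z ≤ x. d < z, so d < x. d = c, so c < x. Then c + k < x + k. Then c + k + g < x + k + g. Combining with m > 0, by multiplying by a positive, (c + k + g) * m < (x + k + g) * m.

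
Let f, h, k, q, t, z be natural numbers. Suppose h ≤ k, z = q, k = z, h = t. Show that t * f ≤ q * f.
k = z and z = q, so k = q. From h = t and h ≤ k, t ≤ k. Since k = q, t ≤ q. By multiplying by a non-negative, t * f ≤ q * f.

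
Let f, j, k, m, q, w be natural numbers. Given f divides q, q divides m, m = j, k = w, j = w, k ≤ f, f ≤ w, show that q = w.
Since m = j and j = w, m = w. q divides m, so q divides w. From k = w and k ≤ f, w ≤ f. f ≤ w, so f = w. From f divides q, w divides q. q divides w, so q = w.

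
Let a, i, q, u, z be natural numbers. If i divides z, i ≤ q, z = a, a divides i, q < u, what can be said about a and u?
a < u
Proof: Since z = a and i divides z, i divides a. Since a divides i, i = a. Because i ≤ q and q < u, i < u. Since i = a, a < u.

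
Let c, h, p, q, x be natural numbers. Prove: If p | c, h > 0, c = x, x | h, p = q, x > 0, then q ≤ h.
p = q and p | c, so q | c. c = x, so q | x. Since x > 0, q ≤ x. x | h and h > 0, so x ≤ h. q ≤ x, so q ≤ h.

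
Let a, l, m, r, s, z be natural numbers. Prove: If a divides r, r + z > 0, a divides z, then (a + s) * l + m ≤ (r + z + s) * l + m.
Since a divides r and a divides z, a divides r + z. Since r + z > 0, a ≤ r + z. Then a + s ≤ r + z + s. By multiplying by a non-negative, (a + s) * l ≤ (r + z + s) * l. Then (a + s) * l + m ≤ (r + z + s) * l + m.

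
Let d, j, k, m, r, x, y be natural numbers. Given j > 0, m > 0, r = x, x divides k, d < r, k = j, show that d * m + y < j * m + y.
Because r = x and d < r, d < x. k = j and x divides k, hence x divides j. Since j > 0, x ≤ j. Since d < x, d < j. Since m > 0, by multiplying by a positive, d * m < j * m. Then d * m + y < j * m + y.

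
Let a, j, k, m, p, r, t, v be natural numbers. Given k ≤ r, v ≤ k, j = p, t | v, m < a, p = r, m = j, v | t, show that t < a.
v | t and t | v, therefore v = t. Since v ≤ k, t ≤ k. m = j and j = p, hence m = p. p = r, so m = r. m < a, so r < a. k ≤ r, so k < a. t ≤ k, so t < a.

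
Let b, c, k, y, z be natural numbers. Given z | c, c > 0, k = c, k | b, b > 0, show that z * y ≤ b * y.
z | c and c > 0, so z ≤ c. From k | b and b > 0, k ≤ b. Since k = c, c ≤ b. Since z ≤ c, z ≤ b. Then z * y ≤ b * y.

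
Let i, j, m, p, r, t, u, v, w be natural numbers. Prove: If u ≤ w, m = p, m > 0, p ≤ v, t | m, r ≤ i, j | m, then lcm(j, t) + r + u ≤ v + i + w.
From j | m and t | m, lcm(j, t) | m. m > 0, so lcm(j, t) ≤ m. m = p, so lcm(j, t) ≤ p. Since p ≤ v, lcm(j, t) ≤ v. Since r ≤ i and u ≤ w, r + u ≤ i + w. Since lcm(j, t) ≤ v, lcm(j, t) + r + u ≤ v + i + w.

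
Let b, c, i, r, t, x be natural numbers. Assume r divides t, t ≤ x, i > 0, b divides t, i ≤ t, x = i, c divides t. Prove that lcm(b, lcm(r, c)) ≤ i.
x = i and t ≤ x, therefore t ≤ i. i ≤ t, so t = i. r divides t and c divides t, so lcm(r, c) divides t. b divides t, so lcm(b, lcm(r, c)) divides t. t = i, so lcm(b, lcm(r, c)) divides i. Since i > 0, lcm(b, lcm(r, c)) ≤ i.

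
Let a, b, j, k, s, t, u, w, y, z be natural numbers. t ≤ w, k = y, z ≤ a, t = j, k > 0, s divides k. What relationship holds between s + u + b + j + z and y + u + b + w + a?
s + u + b + j + z ≤ y + u + b + w + a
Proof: Since s divides k and k > 0, s ≤ k. Since k = y, s ≤ y. Then s + u ≤ y + u. Then s + u + b ≤ y + u + b. Because t = j and t ≤ w, j ≤ w. z ≤ a, so j + z ≤ w + a. s + u + b ≤ y + u + b, so s + u + b + j + z ≤ y + u + b + w + a.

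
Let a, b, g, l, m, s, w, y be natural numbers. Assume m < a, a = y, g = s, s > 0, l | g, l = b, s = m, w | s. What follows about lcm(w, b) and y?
lcm(w, b) < y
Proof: g = s and l | g, so l | s. l = b, so b | s. w | s, so lcm(w, b) | s. Since s > 0, lcm(w, b) ≤ s. s = m, so lcm(w, b) ≤ m. Since a = y and m < a, m < y. Since lcm(w, b) ≤ m, lcm(w, b) < y.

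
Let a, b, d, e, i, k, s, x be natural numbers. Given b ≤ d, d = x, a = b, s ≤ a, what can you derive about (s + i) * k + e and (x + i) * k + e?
(s + i) * k + e ≤ (x + i) * k + e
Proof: a = b and s ≤ a, thus s ≤ b. d = x and b ≤ d, therefore b ≤ x. From s ≤ b, s ≤ x. Then s + i ≤ x + i. By multiplying by a non-negative, (s + i) * k ≤ (x + i) * k. Then (s + i) * k + e ≤ (x + i) * k + e.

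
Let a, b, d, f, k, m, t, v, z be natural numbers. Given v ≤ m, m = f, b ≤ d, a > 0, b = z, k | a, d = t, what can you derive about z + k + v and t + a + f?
z + k + v ≤ t + a + f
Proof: From b = z and b ≤ d, z ≤ d. Since d = t, z ≤ t. k | a and a > 0, so k ≤ a. Since z ≤ t, z + k ≤ t + a. From m = f and v ≤ m, v ≤ f. Since z + k ≤ t + a, z + k + v ≤ t + a + f.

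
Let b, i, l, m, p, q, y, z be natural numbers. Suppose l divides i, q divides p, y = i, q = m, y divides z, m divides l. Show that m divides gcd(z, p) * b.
m divides l and l divides i, thus m divides i. y = i and y divides z, so i divides z. Because m divides i, m divides z. q = m and q divides p, therefore m divides p. m divides z, so m divides gcd(z, p). Then m divides gcd(z, p) * b.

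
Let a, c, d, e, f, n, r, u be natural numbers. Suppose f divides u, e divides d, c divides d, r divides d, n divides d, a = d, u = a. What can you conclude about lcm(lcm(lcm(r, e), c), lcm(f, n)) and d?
lcm(lcm(lcm(r, e), c), lcm(f, n)) divides d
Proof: r divides d and e divides d, thus lcm(r, e) divides d. c divides d, so lcm(lcm(r, e), c) divides d. u = a and a = d, so u = d. f divides u, so f divides d. n divides d, so lcm(f, n) divides d. Since lcm(lcm(r, e), c) divides d, lcm(lcm(lcm(r, e), c), lcm(f, n)) divides d.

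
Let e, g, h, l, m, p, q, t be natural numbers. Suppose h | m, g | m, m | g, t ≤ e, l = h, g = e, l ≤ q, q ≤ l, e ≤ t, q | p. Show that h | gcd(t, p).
m | g and g | m, so m = g. Because g = e, m = e. e ≤ t and t ≤ e, hence e = t. Since m = e, m = t. h | m, so h | t. q ≤ l and l ≤ q, hence q = l. Because q | p, l | p. Since l = h, h | p. Since h | t, h | gcd(t, p).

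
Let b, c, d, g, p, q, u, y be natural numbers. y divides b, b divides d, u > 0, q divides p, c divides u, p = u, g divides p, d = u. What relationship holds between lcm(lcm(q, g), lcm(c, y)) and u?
lcm(lcm(q, g), lcm(c, y)) ≤ u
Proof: Since q divides p and g divides p, lcm(q, g) divides p. Since p = u, lcm(q, g) divides u. y divides b and b divides d, thus y divides d. From d = u, y divides u. Since c divides u, lcm(c, y) divides u. lcm(q, g) divides u, so lcm(lcm(q, g), lcm(c, y)) divides u. Because u > 0, lcm(lcm(q, g), lcm(c, y)) ≤ u.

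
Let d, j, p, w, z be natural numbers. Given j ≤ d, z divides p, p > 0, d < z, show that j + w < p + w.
Since z divides p and p > 0, z ≤ p. Since d < z, d < p. Since j ≤ d, j < p. Then j + w < p + w.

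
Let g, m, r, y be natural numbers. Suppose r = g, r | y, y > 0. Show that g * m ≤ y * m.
r = g and r | y, thus g | y. Since y > 0, g ≤ y. Then g * m ≤ y * m.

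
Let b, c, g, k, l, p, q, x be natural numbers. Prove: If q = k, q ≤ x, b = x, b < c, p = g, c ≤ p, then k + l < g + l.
b = x and b < c, therefore x < c. Since q ≤ x, q < c. Since q = k, k < c. Because p = g and c ≤ p, c ≤ g. Since k < c, k < g. Then k + l < g + l.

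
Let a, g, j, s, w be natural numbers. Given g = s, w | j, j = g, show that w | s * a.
j = g and w | j, so w | g. g = s, so w | s. Then w | s * a.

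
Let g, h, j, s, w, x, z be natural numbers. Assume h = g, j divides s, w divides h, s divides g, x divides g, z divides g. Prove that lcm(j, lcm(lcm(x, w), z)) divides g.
Since j divides s and s divides g, j divides g. Since h = g and w divides h, w divides g. x divides g, so lcm(x, w) divides g. Since z divides g, lcm(lcm(x, w), z) divides g. Since j divides g, lcm(j, lcm(lcm(x, w), z)) divides g.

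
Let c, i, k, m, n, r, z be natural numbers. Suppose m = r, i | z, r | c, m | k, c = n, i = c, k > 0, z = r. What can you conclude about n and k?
n ≤ k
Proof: z = r and i | z, so i | r. Because i = c, c | r. Since r | c, r = c. c = n, so r = n. m = r and m | k, therefore r | k. Since k > 0, r ≤ k. Since r = n, n ≤ k.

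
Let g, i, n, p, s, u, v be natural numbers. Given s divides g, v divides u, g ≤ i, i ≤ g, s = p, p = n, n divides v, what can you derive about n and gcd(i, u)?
n divides gcd(i, u)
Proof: Since g ≤ i and i ≤ g, g = i. s = p and s divides g, thus p divides g. g = i, so p divides i. Since p = n, n divides i. n divides v and v divides u, so n divides u. Since n divides i, n divides gcd(i, u).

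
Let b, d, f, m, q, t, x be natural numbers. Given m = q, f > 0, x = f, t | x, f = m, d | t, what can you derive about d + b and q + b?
d + b ≤ q + b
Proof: From f = m and m = q, f = q. x = f and t | x, hence t | f. Since d | t, d | f. f > 0, so d ≤ f. Since f = q, d ≤ q. Then d + b ≤ q + b.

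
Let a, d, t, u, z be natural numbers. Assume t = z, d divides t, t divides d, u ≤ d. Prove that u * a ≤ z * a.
d divides t and t divides d, therefore d = t. Since t = z, d = z. From u ≤ d, u ≤ z. By multiplying by a non-negative, u * a ≤ z * a.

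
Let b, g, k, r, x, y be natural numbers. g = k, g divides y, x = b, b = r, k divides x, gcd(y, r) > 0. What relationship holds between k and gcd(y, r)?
k ≤ gcd(y, r)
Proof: g = k and g divides y, so k divides y. x = b and b = r, hence x = r. Because k divides x, k divides r. Since k divides y, k divides gcd(y, r). Since gcd(y, r) > 0, k ≤ gcd(y, r).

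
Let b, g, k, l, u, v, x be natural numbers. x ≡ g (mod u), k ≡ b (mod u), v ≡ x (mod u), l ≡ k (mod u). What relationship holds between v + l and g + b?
v + l ≡ g + b (mod u)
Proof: v ≡ x (mod u) and x ≡ g (mod u), thus v ≡ g (mod u). l ≡ k (mod u) and k ≡ b (mod u), therefore l ≡ b (mod u). Since v ≡ g (mod u), by adding congruences, v + l ≡ g + b (mod u).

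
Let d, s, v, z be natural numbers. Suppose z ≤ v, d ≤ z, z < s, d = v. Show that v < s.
Because d = v and d ≤ z, v ≤ z. Because z ≤ v, z = v. Since z < s, v < s.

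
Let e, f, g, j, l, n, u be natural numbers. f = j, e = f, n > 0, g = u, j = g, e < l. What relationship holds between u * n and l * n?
u * n < l * n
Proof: f = j and j = g, so f = g. e = f, so e = g. From g = u, e = u. Because e < l, u < l. n > 0, so u * n < l * n.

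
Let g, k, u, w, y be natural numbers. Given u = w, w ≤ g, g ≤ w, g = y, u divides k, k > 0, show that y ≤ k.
w ≤ g and g ≤ w, thus w = g. Because u = w, u = g. g = y, so u = y. From u divides k and k > 0, u ≤ k. Since u = y, y ≤ k.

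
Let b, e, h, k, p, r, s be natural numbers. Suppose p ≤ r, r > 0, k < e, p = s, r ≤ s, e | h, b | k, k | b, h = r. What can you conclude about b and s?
b < s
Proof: k | b and b | k, hence k = b. Since k < e, b < e. Because p = s and p ≤ r, s ≤ r. r ≤ s, so r = s. h = r and e | h, thus e | r. Since r > 0, e ≤ r. Since r = s, e ≤ s. b < e, so b < s.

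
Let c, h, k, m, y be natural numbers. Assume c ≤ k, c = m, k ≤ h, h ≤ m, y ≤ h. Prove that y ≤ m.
From c ≤ k and k ≤ h, c ≤ h. Since c = m, m ≤ h. Since h ≤ m, h = m. Since y ≤ h, y ≤ m.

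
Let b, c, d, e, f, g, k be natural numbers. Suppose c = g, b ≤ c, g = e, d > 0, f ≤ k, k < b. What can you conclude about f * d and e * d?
f * d < e * d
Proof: Because c = g and g = e, c = e. k < b and b ≤ c, therefore k < c. From f ≤ k, f < c. Since c = e, f < e. Using d > 0 and multiplying by a positive, f * d < e * d.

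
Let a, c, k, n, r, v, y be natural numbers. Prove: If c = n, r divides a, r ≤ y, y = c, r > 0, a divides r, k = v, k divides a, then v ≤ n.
y = c and c = n, hence y = n. a divides r and r divides a, hence a = r. k divides a, so k divides r. r > 0, so k ≤ r. Since k = v, v ≤ r. Because r ≤ y, v ≤ y. y = n, so v ≤ n.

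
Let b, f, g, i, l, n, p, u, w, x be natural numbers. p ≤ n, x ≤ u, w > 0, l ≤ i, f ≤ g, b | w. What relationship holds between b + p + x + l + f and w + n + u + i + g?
b + p + x + l + f ≤ w + n + u + i + g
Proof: b | w and w > 0, therefore b ≤ w. Since x ≤ u and l ≤ i, x + l ≤ u + i. Since f ≤ g, x + l + f ≤ u + i + g. p ≤ n, so p + x + l + f ≤ n + u + i + g. b ≤ w, so b + p + x + l + f ≤ w + n + u + i + g.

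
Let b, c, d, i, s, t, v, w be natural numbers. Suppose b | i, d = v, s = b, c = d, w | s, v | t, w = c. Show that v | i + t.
Since w = c and c = d, w = d. Since d = v, w = v. Since s = b and w | s, w | b. Since b | i, w | i. w = v, so v | i. v | t, so v | i + t.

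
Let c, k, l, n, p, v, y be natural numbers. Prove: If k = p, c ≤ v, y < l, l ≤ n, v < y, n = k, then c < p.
Since c ≤ v and v < y, c < y. Since y < l, c < l. n = k and k = p, therefore n = p. Since l ≤ n, l ≤ p. Since c < l, c < p.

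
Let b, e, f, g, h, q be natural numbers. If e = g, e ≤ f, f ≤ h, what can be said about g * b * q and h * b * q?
g * b * q ≤ h * b * q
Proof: e ≤ f and f ≤ h, so e ≤ h. e = g, so g ≤ h. Then g * b ≤ h * b. Then g * b * q ≤ h * b * q.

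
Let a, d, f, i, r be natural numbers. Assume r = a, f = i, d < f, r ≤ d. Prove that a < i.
r ≤ d and d < f, thus r < f. r = a, so a < f. f = i, so a < i.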